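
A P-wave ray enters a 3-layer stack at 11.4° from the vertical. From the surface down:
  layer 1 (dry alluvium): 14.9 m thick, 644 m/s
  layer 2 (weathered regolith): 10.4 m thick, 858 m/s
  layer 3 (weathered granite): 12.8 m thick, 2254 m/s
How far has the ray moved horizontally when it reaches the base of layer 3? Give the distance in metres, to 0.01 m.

p = sin θ₁/V₁ = sin 11.4°/644 = 3.0692e-04 s/m is conserved through the stack.
Layer 1: θ = 11.40°; offset = 14.9·tan 11.40° = 3.0044 m.
Layer 2: sin θ = p·858 = 0.2633 → θ = 15.27°; offset = 10.4·tan 15.27° = 2.8389 m.
Layer 3: sin θ = p·2254 = 0.6918 → θ = 43.77°; offset = 12.8·tan 43.77° = 12.2631 m.
Total horizontal offset = 18.1064 m.

18.11 m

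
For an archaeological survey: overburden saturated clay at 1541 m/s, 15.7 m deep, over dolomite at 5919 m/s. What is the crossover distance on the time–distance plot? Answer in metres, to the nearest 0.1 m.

x_cross = 2h·√((V₂+V₁)/(V₂−V₁)).
(V₂+V₁)/(V₂−V₁) = (5919+1541)/(5919−1541) = 1.7040; √ = 1.3054.
x_cross = 2·15.7·1.3054 = 40.99 m.

41.0 m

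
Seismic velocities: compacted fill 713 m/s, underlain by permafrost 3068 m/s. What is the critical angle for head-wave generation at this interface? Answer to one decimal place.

13.4°

Critical incidence: sin θ_c = V₁/V₂ = 713/3068 = 0.2324.
θ_c = arcsin 0.2324 = 13.44°.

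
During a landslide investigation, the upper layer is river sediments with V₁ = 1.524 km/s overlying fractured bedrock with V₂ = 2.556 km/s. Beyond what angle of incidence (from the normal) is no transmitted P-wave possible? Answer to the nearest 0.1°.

36.6°

Critical incidence: sin θ_c = V₁/V₂ = 1.524/2.556 = 0.5962.
θ_c = arcsin 0.5962 = 36.60°.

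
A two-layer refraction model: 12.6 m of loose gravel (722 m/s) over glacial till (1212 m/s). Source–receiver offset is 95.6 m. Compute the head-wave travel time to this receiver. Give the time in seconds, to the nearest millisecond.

θ_c = arcsin(V₁/V₂) = arcsin(722/1212) = 36.56°, cos θ_c = 0.8032.
Intercept time tᵢ = 2h cos θ_c / V₁ = 2·12.6·0.8032/722 = 0.02803 s.
t = x/V₂ + tᵢ = 95.6/1212 + 0.02803 = 0.10691 s.

0.107 s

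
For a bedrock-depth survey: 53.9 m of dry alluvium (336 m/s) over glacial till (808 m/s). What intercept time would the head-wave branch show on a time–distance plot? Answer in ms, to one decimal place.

291.8 ms

tᵢ = 2h·√(V₂²−V₁²)/(V₁V₂).
√(V₂²−V₁²) = √(808²−336²) = 734.8 m/s.
tᵢ = 2·53.9·734.8/(336·808) = 0.29178 s.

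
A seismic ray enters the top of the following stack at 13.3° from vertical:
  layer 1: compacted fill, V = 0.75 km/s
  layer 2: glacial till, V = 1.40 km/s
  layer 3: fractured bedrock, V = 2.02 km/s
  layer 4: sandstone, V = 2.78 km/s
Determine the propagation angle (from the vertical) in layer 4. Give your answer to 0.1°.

Ray parameter p = sin 13.3° / 0.75 = 3.0673e-01 s/km.
sin θ_4 = p·V_4 = 3.0673e-01 × 2.78 = 0.8527.
θ_4 = arcsin 0.8527 = 58.51°.

58.5°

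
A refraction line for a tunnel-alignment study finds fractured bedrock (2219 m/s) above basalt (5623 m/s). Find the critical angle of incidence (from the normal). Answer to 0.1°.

23.2°

At critical incidence the refracted ray runs along the interface (θ₂ = 90°), so sin θ_c = V₁/V₂.
θ_c = arcsin(2219/5623) = arcsin 0.3946 = 23.24°.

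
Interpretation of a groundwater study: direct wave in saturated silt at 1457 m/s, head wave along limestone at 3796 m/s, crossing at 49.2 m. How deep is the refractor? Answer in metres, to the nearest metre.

16 m

x_cross = 2h·√((V₂+V₁)/(V₂−V₁)) → h = x_cross / (2·√((V₂+V₁)/(V₂−V₁))).
√((V₂+V₁)/(V₂−V₁)) = √((3796+1457)/(3796−1457)) = 1.4986.
h = 49.2 / (2·1.4986) = 16.42 m.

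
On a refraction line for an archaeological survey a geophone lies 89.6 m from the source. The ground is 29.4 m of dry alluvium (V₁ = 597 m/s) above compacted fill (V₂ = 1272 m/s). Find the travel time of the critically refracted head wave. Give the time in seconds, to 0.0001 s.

0.1574 s

t = x/V₂ + 2h·√(V₂²−V₁²)/(V₁V₂).
√(V₂²−V₁²) = √(1272²−597²) = 1123.2 m/s; delay term = 2·29.4·1123.2/(597·1272) = 0.08697 s.
t = 89.6/1272 + 0.08697 = 0.15741 s.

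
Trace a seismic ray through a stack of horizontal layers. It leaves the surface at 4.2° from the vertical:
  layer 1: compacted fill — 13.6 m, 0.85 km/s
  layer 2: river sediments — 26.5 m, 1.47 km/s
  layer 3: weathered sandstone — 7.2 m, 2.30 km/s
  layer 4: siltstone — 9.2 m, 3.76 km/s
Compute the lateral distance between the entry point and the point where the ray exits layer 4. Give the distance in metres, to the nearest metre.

9 m

Apply Snell's law at each interface; in layer i the horizontal offset is hᵢ·tan θᵢ.
Layer 1: θ = 4.20°; offset = 13.6·tan 4.20° = 0.999 m.
Layer 2: sin θ = 1.47·sin 4.2°/0.85 = 0.1267, θ = 7.28°; offset = 26.5·tan 7.28° = 3.384 m.
Layer 3: sin θ = 2.30·sin 4.2°/0.85 = 0.1982, θ = 11.43°; offset = 7.2·tan 11.43° = 1.456 m.
Layer 4: sin θ = 3.76·sin 4.2°/0.85 = 0.3240, θ = 18.90°; offset = 9.2·tan 18.90° = 3.150 m.
Summing the layer offsets gives 8.989 m.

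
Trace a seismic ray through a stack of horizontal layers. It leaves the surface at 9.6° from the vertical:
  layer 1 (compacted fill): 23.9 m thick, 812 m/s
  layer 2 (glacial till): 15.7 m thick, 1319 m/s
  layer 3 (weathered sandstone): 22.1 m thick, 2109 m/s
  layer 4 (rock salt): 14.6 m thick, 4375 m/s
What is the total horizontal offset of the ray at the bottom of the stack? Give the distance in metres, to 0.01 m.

p = sin θ₁/V₁ = sin 9.6°/812 = 2.0538e-04 s/m is conserved through the stack.
Layer 1: θ = 9.60°; offset = 23.9·tan 9.60° = 4.0424 m.
Layer 2: sin θ = p·1319 = 0.2709 → θ = 15.72°; offset = 15.7·tan 15.72° = 4.4183 m.
Layer 3: sin θ = p·2109 = 0.4331 → θ = 25.67°; offset = 22.1·tan 25.67° = 10.6205 m.
Layer 4: sin θ = p·4375 = 0.8985 → θ = 63.97°; offset = 14.6·tan 63.97° = 29.8902 m.
Summing the layer offsets gives 48.9714 m.

48.97 m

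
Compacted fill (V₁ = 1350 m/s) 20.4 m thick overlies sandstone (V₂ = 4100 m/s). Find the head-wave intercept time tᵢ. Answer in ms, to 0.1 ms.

28.5 ms

tᵢ = 2h·√(V₂²−V₁²)/(V₁V₂).
√(V₂²−V₁²) = √(4100²−1350²) = 3871.4 m/s.
tᵢ = 2·20.4·3871.4/(1350·4100) = 0.02854 s.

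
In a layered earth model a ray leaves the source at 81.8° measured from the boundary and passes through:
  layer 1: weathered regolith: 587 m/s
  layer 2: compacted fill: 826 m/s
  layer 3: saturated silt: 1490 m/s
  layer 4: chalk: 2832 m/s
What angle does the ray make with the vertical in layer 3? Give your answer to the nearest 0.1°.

From the normal: θ₁ = 90° − 81.8° = 8.2°.
Ray parameter p = sin 8.2° / 587 = 2.4298e-04 s/m.
sin θ_3 = p·V_3 = 2.4298e-04 × 1490 = 0.3620.
θ_3 = arcsin 0.3620 = 21.23°.

21.2°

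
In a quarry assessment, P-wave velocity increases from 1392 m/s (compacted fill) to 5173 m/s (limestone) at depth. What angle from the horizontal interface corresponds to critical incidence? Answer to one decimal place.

74.4°

Critical incidence: sin θ_c = V₁/V₂ = 1392/5173 = 0.2691.
θ_c = arcsin 0.2691 = 15.61°.
Measured from the interface: 90° − 15.61° = 74.39°.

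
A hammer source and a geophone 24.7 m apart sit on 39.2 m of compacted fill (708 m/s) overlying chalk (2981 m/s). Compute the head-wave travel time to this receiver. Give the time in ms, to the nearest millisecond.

116 ms

θ_c = arcsin(V₁/V₂) = arcsin(708/2981) = 13.74°, cos θ_c = 0.9714.
Intercept time tᵢ = 2h cos θ_c / V₁ = 2·39.2·0.9714/708 = 0.10757 s.
t = x/V₂ + tᵢ = 24.7/2981 + 0.10757 = 0.11585 s.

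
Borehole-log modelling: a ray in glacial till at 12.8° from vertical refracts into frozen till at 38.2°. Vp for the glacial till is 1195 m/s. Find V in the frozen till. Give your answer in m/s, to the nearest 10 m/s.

3340 m/s

sin 12.8° = 0.2215; sin 38.2° = 0.6184.
V₂ = V₁·(sin θ₂/sin θ₁) = 1195·(0.6184/0.2215) = 3335.60 m/s.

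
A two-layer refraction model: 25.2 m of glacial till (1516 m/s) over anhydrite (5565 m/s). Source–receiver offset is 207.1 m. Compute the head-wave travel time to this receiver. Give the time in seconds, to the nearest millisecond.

0.069 s

θ_c = arcsin(V₁/V₂) = arcsin(1516/5565) = 15.81°, cos θ_c = 0.9622.
Intercept time tᵢ = 2h cos θ_c / V₁ = 2·25.2·0.9622/1516 = 0.03199 s.
t = x/V₂ + tᵢ = 207.1/5565 + 0.03199 = 0.06920 s.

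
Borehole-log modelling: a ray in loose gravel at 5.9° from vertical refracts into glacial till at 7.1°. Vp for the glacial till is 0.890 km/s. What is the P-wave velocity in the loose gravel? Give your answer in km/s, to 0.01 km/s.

0.74 km/s

Snell's law: sin 5.9°/V₁ = sin 7.1°/V₂.
V₁ = V₂·sin 5.9°/sin 7.1° = 0.890 × 0.8316 = 0.74 km/s.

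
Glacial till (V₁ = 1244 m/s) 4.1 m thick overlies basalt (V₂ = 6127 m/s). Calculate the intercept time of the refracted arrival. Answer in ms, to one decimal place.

6.5 ms

θ_c = arcsin(V₁/V₂) = arcsin(1244/6127) = 11.71°; cos θ_c = 0.9792.
tᵢ = 2h·cos θ_c / V₁ = 2·4.1·0.9792 / 1244 = 0.00645 s.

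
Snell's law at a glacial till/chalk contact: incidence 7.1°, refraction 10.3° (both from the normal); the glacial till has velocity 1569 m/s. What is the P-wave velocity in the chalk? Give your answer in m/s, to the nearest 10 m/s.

2270 m/s

Snell's law: sin 7.1°/V₁ = sin 10.3°/V₂.
V₂ = V₁·sin 10.3°/sin 7.1° = 1569 × 1.4466 = 2269.72 m/s.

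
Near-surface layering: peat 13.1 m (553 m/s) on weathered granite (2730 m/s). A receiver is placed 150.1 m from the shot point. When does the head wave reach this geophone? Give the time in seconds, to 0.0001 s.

0.1014 s

θ_c = arcsin(V₁/V₂) = arcsin(553/2730) = 11.69°, cos θ_c = 0.9793.
Intercept time tᵢ = 2h cos θ_c / V₁ = 2·13.1·0.9793/553 = 0.04640 s.
t = x/V₂ + tᵢ = 150.1/2730 + 0.04640 = 0.10138 s.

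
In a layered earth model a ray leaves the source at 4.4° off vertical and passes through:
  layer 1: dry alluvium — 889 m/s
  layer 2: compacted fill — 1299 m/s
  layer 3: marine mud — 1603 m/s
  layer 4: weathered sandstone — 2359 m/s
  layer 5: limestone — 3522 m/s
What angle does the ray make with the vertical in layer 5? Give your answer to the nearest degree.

18°

Snell's law across each interface conserves sin θ / V, so sin θ_5 = V_5·sin θ₁/V₁.
sin θ_5 = 3522 × sin 4.4° / 889 = 0.3039.
θ_5 = arcsin 0.3039 = 17.69°.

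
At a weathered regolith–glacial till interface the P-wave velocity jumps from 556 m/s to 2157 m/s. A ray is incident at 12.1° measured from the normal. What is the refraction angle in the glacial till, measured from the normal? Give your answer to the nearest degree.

sin θ₁/V₁ = sin θ₂/V₂ ⇒ sin θ₂ = 2157·sin 12.1°/556 = 2157·0.2096/556 = 0.8132.
θ₂ = arcsin 0.8132 = 54.41° from the normal.

54°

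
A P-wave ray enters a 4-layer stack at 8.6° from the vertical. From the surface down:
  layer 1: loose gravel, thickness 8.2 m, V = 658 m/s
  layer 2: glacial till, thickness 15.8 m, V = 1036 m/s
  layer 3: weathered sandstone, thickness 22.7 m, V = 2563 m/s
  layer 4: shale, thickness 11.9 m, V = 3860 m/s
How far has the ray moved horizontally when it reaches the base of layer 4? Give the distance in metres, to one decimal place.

Apply Snell's law at each interface; in layer i the horizontal offset is hᵢ·tan θᵢ.
Layer 1: θ = 8.60°; offset = 8.2·tan 8.60° = 1.240 m.
Layer 2: sin θ = 1036·sin 8.6°/658 = 0.2354, θ = 13.62°; offset = 15.8·tan 13.62° = 3.828 m.
Layer 3: sin θ = 2563·sin 8.6°/658 = 0.5825, θ = 35.62°; offset = 22.7·tan 35.62° = 16.266 m.
Layer 4: sin θ = 3860·sin 8.6°/658 = 0.8772, θ = 61.31°; offset = 11.9·tan 61.31° = 21.743 m.
Σ offsets = 43.077 m.

43.1 m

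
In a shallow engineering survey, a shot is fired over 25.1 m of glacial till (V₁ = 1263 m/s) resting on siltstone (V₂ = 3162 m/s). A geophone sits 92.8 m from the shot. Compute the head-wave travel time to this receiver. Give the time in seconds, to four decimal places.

θ_c = arcsin(V₁/V₂) = arcsin(1263/3162) = 23.54°, cos θ_c = 0.9168.
Intercept time tᵢ = 2h cos θ_c / V₁ = 2·25.1·0.9168/1263 = 0.03644 s.
t = x/V₂ + tᵢ = 92.8/3162 + 0.03644 = 0.06579 s.

0.0658 s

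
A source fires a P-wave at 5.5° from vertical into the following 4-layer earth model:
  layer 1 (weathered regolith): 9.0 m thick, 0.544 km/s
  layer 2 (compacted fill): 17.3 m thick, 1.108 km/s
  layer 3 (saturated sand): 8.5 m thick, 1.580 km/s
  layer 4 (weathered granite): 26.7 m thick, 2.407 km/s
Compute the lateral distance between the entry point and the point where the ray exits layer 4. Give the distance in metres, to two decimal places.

19.28 m

p = sin θ₁/V₁ = sin 5.5°/0.544 = 1.7619e-01 s/km is conserved through the stack.
Layer 1: θ = 5.50°; offset = 9.0·tan 5.50° = 0.8666 m.
Layer 2: sin θ = p·1.108 = 0.1952 → θ = 11.26°; offset = 17.3·tan 11.26° = 3.4435 m.
Layer 3: sin θ = p·1.580 = 0.2784 → θ = 16.16°; offset = 8.5·tan 16.16° = 2.4636 m.
Layer 4: sin θ = p·2.407 = 0.4241 → θ = 25.09°; offset = 26.7·tan 25.09° = 12.5030 m.
Summing the layer offsets gives 19.2766 m.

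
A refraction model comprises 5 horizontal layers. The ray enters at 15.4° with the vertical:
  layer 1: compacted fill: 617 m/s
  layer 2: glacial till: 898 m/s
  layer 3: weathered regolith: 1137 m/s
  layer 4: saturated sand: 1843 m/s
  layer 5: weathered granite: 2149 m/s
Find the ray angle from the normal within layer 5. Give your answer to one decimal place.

67.7°

Snell's law across each interface conserves sin θ / V, so sin θ_5 = V_5·sin θ₁/V₁.
sin θ_5 = 2149 × sin 15.4° / 617 = 0.9249.
θ_5 = arcsin 0.9249 = 67.66°.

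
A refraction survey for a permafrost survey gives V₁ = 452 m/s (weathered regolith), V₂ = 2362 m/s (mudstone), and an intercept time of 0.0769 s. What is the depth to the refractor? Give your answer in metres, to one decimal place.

θ_c = arcsin(452/2362) = 11.03°; cos θ_c = 0.9815.
tᵢ = 2h cos θ_c/V₁ ⇒ h = tᵢ·V₁/(2 cos θ_c) = 0.0769·452/(2·0.9815) = 17.71 m.

17.7 m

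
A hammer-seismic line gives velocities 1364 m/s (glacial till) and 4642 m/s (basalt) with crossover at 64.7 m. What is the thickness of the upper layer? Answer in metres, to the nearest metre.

24 m

x_cross = 2h·√((V₂+V₁)/(V₂−V₁)) → h = x_cross / (2·√((V₂+V₁)/(V₂−V₁))).
√((V₂+V₁)/(V₂−V₁)) = √((4642+1364)/(4642−1364)) = 1.3536.
h = 64.7 / (2·1.3536) = 23.90 m.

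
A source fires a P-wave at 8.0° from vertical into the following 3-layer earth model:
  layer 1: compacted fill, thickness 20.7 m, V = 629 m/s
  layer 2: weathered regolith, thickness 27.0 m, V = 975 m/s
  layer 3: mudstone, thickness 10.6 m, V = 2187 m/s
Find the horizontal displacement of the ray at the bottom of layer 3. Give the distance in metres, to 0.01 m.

14.74 m

Apply Snell's law at each interface; in layer i the horizontal offset is hᵢ·tan θᵢ.
Layer 1: θ = 8.00°; offset = 20.7·tan 8.00° = 2.9092 m.
Layer 2: sin θ = 975·sin 8.0°/629 = 0.2157, θ = 12.46°; offset = 27.0·tan 12.46° = 5.9652 m.
Layer 3: sin θ = 2187·sin 8.0°/629 = 0.4839, θ = 28.94°; offset = 10.6·tan 28.94° = 5.8612 m.
Summing the layer offsets gives 14.7356 m.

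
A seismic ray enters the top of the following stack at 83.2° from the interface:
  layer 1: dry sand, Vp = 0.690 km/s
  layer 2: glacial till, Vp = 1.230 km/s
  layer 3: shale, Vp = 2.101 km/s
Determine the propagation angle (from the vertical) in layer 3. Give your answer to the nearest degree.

21°

From the normal: θ₁ = 90° − 83.2° = 6.8°.
Ray parameter p = sin 6.8° / 0.690 = 1.7160e-01 s/km.
sin θ_3 = p·V_3 = 1.7160e-01 × 2.101 = 0.3605.
θ_3 = 21.13° from the vertical.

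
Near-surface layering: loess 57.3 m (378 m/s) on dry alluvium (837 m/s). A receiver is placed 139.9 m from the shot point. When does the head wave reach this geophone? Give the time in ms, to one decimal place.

t = x/V₂ + 2h·√(V₂²−V₁²)/(V₁V₂).
√(V₂²−V₁²) = √(837²−378²) = 746.8 m/s; delay term = 2·57.3·746.8/(378·837) = 0.27050 s.
t = 139.9/837 + 0.27050 = 0.43764 s.

437.6 ms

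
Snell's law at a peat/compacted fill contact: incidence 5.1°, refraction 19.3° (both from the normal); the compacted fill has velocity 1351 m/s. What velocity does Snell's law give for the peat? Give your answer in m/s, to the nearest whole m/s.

sin 5.1° = 0.0889; sin 19.3° = 0.3305.
V₁ = V₂·(sin θ₁/sin θ₂) = 1351·(0.0889/0.3305) = 363.36 m/s.

363 m/s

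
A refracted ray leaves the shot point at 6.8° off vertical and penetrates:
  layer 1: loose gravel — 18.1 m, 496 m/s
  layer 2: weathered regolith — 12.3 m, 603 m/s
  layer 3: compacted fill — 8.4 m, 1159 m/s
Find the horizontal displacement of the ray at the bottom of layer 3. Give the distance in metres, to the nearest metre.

Apply Snell's law at each interface; in layer i the horizontal offset is hᵢ·tan θᵢ.
Layer 1: θ = 6.80°; offset = 18.1·tan 6.80° = 2.158 m.
Layer 2: sin θ = 603·sin 6.8°/496 = 0.1439, θ = 8.28°; offset = 12.3·tan 8.28° = 1.789 m.
Layer 3: sin θ = 1159·sin 6.8°/496 = 0.2767, θ = 16.06°; offset = 8.4·tan 16.06° = 2.418 m.
Σ offsets = 6.366 m.

6 m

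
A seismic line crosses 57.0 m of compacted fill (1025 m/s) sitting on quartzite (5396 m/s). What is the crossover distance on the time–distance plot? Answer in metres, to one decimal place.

138.2 m

x_cross = 2h·√((V₂+V₁)/(V₂−V₁)).
(V₂+V₁)/(V₂−V₁) = (5396+1025)/(5396−1025) = 1.4690; √ = 1.2120.
x_cross = 2·57.0·1.2120 = 138.17 m.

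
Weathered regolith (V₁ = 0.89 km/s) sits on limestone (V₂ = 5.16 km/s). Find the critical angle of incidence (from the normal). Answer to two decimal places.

9.93°

At critical incidence the refracted ray runs along the interface (θ₂ = 90°), so sin θ_c = V₁/V₂.
θ_c = arcsin(0.89/5.16) = arcsin 0.1725 = 9.93°.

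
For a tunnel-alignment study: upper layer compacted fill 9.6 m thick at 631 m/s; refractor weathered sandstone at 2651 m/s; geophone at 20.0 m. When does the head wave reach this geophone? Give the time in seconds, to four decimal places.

0.0371 s

t = x/V₂ + 2h·√(V₂²−V₁²)/(V₁V₂).
√(V₂²−V₁²) = √(2651²−631²) = 2574.8 m/s; delay term = 2·9.6·2574.8/(631·2651) = 0.02955 s.
t = 20.0/2651 + 0.02955 = 0.03710 s.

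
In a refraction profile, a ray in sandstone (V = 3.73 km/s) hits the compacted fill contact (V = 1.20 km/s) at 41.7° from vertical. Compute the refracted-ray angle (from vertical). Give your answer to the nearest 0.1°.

Snell's law: sin θ₂ = (V₂/V₁)·sin θ₁ = (1.20/3.73)·sin 41.7° = 0.2140.
θ₂ = arcsin 0.2140 = 12.36° from the normal.

12.4°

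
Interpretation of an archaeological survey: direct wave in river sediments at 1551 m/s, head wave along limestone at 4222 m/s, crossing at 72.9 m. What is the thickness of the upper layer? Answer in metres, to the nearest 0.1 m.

24.8 m

h = (x_cross/2)·√((V₂−V₁)/(V₂+V₁)).
(V₂−V₁)/(V₂+V₁) = (4222−1551)/(4222+1551) = 0.4627; √ = 0.6802.
h = (72.9/2)·0.6802 = 24.79 m.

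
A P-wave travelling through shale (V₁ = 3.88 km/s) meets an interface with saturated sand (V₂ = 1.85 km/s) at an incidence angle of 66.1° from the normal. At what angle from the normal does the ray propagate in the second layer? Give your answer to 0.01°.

sin θ₁/V₁ = sin θ₂/V₂ ⇒ sin θ₂ = 1.85·sin 66.1°/3.88 = 1.85·0.9143/3.88 = 0.4359.
θ₂ = sin⁻¹(0.4359) = 25.84° (from vertical).

25.84°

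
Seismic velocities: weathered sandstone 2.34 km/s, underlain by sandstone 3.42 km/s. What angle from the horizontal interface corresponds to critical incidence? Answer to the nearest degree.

At critical incidence the refracted ray runs along the interface (θ₂ = 90°), so sin θ_c = V₁/V₂.
θ_c = arcsin(2.34/3.42) = arcsin 0.6842 = 43.17°.
Measured from the interface: 90° − 43.17° = 46.83°.

47°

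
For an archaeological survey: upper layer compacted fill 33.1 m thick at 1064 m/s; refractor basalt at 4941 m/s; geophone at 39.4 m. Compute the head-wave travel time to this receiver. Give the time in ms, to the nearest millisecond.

θ_c = arcsin(V₁/V₂) = arcsin(1064/4941) = 12.44°, cos θ_c = 0.9765.
Intercept time tᵢ = 2h cos θ_c / V₁ = 2·33.1·0.9765/1064 = 0.06076 s.
t = x/V₂ + tᵢ = 39.4/4941 + 0.06076 = 0.06873 s.

69 ms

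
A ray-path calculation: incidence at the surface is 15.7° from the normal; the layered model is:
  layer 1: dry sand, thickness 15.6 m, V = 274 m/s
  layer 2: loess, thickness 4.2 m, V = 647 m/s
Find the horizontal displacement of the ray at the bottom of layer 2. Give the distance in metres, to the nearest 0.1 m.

Apply Snell's law at each interface; in layer i the horizontal offset is hᵢ·tan θᵢ.
Layer 1: θ = 15.70°; offset = 15.6·tan 15.70° = 4.385 m.
Layer 2: sin θ = 647·sin 15.7°/274 = 0.6390, θ = 39.72°; offset = 4.2·tan 39.72° = 3.489 m.
Summing the layer offsets gives 7.874 m.

7.9 m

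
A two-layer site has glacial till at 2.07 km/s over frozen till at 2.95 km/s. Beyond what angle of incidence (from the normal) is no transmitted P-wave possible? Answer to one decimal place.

At critical incidence the refracted ray runs along the interface (θ₂ = 90°), so sin θ_c = V₁/V₂.
θ_c = arcsin(2.07/2.95) = arcsin 0.7017 = 44.56°.

44.6°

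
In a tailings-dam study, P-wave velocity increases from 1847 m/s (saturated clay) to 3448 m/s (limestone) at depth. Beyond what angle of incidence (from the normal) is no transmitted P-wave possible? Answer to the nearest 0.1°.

32.4°

At critical incidence the refracted ray runs along the interface (θ₂ = 90°), so sin θ_c = V₁/V₂.
θ_c = arcsin(1847/3448) = arcsin 0.5357 = 32.39°.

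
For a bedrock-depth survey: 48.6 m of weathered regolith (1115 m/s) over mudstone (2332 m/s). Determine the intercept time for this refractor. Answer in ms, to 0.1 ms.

76.6 ms

tᵢ = 2h·√(V₂²−V₁²)/(V₁V₂).
√(V₂²−V₁²) = √(2332²−1115²) = 2048.2 m/s.
tᵢ = 2·48.6·2048.2/(1115·2332) = 0.07656 s.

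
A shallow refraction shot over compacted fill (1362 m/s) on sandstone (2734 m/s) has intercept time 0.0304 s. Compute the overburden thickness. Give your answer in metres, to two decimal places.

h = tᵢ·V₁·V₂ / (2·√(V₂²−V₁²)).
√(V₂²−V₁²) = √(2734² − 1362²) = 2370.6 m/s.
h = 0.0304 s × 1362 × 2734 / (2 × 2370.6) = 23.88 m.

23.88 m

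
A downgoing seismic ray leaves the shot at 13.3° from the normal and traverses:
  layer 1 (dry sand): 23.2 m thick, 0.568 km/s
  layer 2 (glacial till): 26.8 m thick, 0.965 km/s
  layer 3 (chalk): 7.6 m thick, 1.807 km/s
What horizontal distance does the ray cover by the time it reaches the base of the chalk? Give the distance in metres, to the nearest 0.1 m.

Apply Snell's law at each interface; in layer i the horizontal offset is hᵢ·tan θᵢ.
Layer 1: θ = 13.30°; offset = 23.2·tan 13.30° = 5.484 m.
Layer 2: sin θ = 0.965·sin 13.3°/0.568 = 0.3908, θ = 23.01°; offset = 26.8·tan 23.01° = 11.380 m.
Layer 3: sin θ = 1.807·sin 13.3°/0.568 = 0.7319, θ = 47.04°; offset = 7.6·tan 47.04° = 8.162 m.
Summing the layer offsets gives 25.026 m.

25.0 m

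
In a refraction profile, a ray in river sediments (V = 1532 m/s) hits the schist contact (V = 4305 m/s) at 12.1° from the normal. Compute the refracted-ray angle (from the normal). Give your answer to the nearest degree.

36°

sin θ₁/V₁ = sin θ₂/V₂ ⇒ sin θ₂ = 4305·sin 12.1°/1532 = 4305·0.2096/1532 = 0.5890.
θ₂ = sin⁻¹(0.5890) = 36.09° (from vertical).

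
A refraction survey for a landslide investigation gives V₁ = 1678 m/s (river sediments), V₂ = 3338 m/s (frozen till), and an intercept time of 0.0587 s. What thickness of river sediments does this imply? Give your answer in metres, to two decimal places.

θ_c = arcsin(1678/3338) = 30.18°; cos θ_c = 0.8645.
tᵢ = 2h cos θ_c/V₁ ⇒ h = tᵢ·V₁/(2 cos θ_c) = 0.0587·1678/(2·0.8645) = 56.97 m.

56.97 m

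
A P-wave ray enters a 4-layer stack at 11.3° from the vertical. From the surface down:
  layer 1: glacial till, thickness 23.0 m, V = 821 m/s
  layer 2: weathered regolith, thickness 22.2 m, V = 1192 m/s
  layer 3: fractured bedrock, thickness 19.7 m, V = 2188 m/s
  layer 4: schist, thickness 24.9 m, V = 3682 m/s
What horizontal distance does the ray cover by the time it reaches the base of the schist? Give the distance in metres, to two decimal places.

Apply Snell's law at each interface; in layer i the horizontal offset is hᵢ·tan θᵢ.
Layer 1: θ = 11.30°; offset = 23.0·tan 11.30° = 4.5959 m.
Layer 2: sin θ = 1192·sin 11.3°/821 = 0.2845, θ = 16.53°; offset = 22.2·tan 16.53° = 6.5879 m.
Layer 3: sin θ = 2188·sin 11.3°/821 = 0.5222, θ = 31.48°; offset = 19.7·tan 31.48° = 12.0628 m.
Layer 4: sin θ = 3682·sin 11.3°/821 = 0.8788, θ = 61.49°; offset = 24.9·tan 61.49° = 45.8503 m.
Total horizontal offset = 69.0969 m.

69.10 m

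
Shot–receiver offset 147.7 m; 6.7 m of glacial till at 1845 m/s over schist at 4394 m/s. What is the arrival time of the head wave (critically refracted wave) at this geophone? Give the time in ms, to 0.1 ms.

40.2 ms

θ_c = arcsin(V₁/V₂) = arcsin(1845/4394) = 24.83°, cos θ_c = 0.9076.
Intercept time tᵢ = 2h cos θ_c / V₁ = 2·6.7·0.9076/1845 = 0.00659 s.
t = x/V₂ + tᵢ = 147.7/4394 + 0.00659 = 0.04021 s.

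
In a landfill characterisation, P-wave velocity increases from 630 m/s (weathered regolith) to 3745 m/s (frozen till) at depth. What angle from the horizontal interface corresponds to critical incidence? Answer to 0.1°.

At critical incidence the refracted ray runs along the interface (θ₂ = 90°), so sin θ_c = V₁/V₂.
θ_c = arcsin(630/3745) = arcsin 0.1682 = 9.68°.
Measured from the interface: 90° − 9.68° = 80.32°.

80.3°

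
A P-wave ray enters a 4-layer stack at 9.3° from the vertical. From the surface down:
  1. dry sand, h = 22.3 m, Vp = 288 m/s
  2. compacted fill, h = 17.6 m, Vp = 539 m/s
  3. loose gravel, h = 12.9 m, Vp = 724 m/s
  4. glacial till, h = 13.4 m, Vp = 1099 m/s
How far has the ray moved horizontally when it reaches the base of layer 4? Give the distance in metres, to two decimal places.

p = sin θ₁/V₁ = sin 9.3°/288 = 5.6112e-04 s/m is conserved through the stack.
Layer 1: θ = 9.30°; offset = 22.3·tan 9.30° = 3.6518 m.
Layer 2: sin θ = p·539 = 0.3024 → θ = 17.60°; offset = 17.6·tan 17.60° = 5.5846 m.
Layer 3: sin θ = p·724 = 0.4063 → θ = 23.97°; offset = 12.9·tan 23.97° = 5.7353 m.
Layer 4: sin θ = p·1099 = 0.6167 → θ = 38.07°; offset = 13.4·tan 38.07° = 10.4970 m.
Summing the layer offsets gives 25.4687 m.

25.47 m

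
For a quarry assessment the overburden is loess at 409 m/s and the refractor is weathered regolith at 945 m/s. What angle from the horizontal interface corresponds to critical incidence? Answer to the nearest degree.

64°

At critical incidence the refracted ray runs along the interface (θ₂ = 90°), so sin θ_c = V₁/V₂.
θ_c = arcsin(409/945) = arcsin 0.4328 = 25.65°.
Measured from the interface: 90° − 25.65° = 64.35°.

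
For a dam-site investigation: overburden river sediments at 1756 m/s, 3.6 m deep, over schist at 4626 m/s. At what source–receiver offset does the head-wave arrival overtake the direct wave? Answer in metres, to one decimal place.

x_cross = 2h·√((V₂+V₁)/(V₂−V₁)).
(V₂+V₁)/(V₂−V₁) = (4626+1756)/(4626−1756) = 2.2237; √ = 1.4912.
x_cross = 2·3.6·1.4912 = 10.74 m.

10.7 m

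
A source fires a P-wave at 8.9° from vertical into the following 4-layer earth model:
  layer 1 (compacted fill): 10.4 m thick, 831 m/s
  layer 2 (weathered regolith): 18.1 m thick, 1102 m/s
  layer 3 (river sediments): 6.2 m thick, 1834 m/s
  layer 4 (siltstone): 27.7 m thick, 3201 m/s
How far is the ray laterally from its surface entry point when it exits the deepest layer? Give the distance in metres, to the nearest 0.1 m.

28.2 m

Apply Snell's law at each interface; in layer i the horizontal offset is hᵢ·tan θᵢ.
Layer 1: θ = 8.90°; offset = 10.4·tan 8.90° = 1.629 m.
Layer 2: sin θ = 1102·sin 8.9°/831 = 0.2052, θ = 11.84°; offset = 18.1·tan 11.84° = 3.794 m.
Layer 3: sin θ = 1834·sin 8.9°/831 = 0.3414, θ = 19.96°; offset = 6.2·tan 19.96° = 2.252 m.
Layer 4: sin θ = 3201·sin 8.9°/831 = 0.5959, θ = 36.58°; offset = 27.7·tan 36.58° = 20.557 m.
Total horizontal offset = 28.232 m.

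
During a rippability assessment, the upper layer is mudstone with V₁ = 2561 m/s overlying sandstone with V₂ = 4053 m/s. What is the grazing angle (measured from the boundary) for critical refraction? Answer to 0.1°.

50.8°

Critical incidence: sin θ_c = V₁/V₂ = 2561/4053 = 0.6319.
θ_c = arcsin 0.6319 = 39.19°.
Measured from the interface: 90° − 39.19° = 50.81°.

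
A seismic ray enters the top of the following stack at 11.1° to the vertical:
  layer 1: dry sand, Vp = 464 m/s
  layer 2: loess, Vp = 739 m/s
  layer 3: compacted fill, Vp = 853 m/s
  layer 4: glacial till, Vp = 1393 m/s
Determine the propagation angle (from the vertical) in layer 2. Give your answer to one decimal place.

17.9°

Ray parameter p = sin 11.1° / 464 = 4.1492e-04 s/m.
sin θ_2 = p·V_2 = 4.1492e-04 × 739 = 0.3066.
θ_2 = 17.86° from the vertical.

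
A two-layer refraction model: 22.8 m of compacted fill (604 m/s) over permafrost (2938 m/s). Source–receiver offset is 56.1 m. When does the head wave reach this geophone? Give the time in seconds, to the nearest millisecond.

θ_c = arcsin(V₁/V₂) = arcsin(604/2938) = 11.86°, cos θ_c = 0.9786.
Intercept time tᵢ = 2h cos θ_c / V₁ = 2·22.8·0.9786/604 = 0.07388 s.
t = x/V₂ + tᵢ = 56.1/2938 + 0.07388 = 0.09298 s.

0.093 s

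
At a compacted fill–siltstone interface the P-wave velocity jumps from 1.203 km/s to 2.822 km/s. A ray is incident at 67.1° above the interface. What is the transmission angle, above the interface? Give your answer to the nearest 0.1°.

Convert to the normal: θ₁ = 90° − 67.1° = 22.9°.
Snell's law: sin θ₂ = (V₂/V₁)·sin θ₁ = (2.822/1.203)·sin 22.9° = 0.9128.
θ₂ = arcsin 0.9128 = 65.90° from the normal.
From the interface: 90° − 65.90° = 24.10°.

24.1°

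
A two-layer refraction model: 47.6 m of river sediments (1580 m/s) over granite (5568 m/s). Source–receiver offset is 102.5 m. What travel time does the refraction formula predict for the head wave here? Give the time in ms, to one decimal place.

θ_c = arcsin(V₁/V₂) = arcsin(1580/5568) = 16.49°, cos θ_c = 0.9589.
Intercept time tᵢ = 2h cos θ_c / V₁ = 2·47.6·0.9589/1580 = 0.05778 s.
t = x/V₂ + tᵢ = 102.5/5568 + 0.05778 = 0.07619 s.

76.2 ms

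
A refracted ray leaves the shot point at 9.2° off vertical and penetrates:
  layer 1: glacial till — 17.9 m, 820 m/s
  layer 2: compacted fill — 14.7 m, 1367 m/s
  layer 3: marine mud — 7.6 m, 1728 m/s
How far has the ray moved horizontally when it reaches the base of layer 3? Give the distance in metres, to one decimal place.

9.7 m

Apply Snell's law at each interface; in layer i the horizontal offset is hᵢ·tan θᵢ.
Layer 1: θ = 9.20°; offset = 17.9·tan 9.20° = 2.899 m.
Layer 2: sin θ = 1367·sin 9.2°/820 = 0.2665, θ = 15.46°; offset = 14.7·tan 15.46° = 4.065 m.
Layer 3: sin θ = 1728·sin 9.2°/820 = 0.3369, θ = 19.69°; offset = 7.6·tan 19.69° = 2.720 m.
Σ offsets = 9.684 m.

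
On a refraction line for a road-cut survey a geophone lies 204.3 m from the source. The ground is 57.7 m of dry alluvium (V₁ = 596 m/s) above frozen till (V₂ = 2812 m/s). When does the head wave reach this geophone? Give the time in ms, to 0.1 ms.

θ_c = arcsin(V₁/V₂) = arcsin(596/2812) = 12.24°, cos θ_c = 0.9773.
Intercept time tᵢ = 2h cos θ_c / V₁ = 2·57.7·0.9773/596 = 0.18923 s.
t = x/V₂ + tᵢ = 204.3/2812 + 0.18923 = 0.26188 s.

261.9 ms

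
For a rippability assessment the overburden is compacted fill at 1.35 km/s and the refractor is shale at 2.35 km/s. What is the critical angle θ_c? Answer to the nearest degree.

35°

At critical incidence the refracted ray runs along the interface (θ₂ = 90°), so sin θ_c = V₁/V₂.
θ_c = arcsin(1.35/2.35) = arcsin 0.5745 = 35.06°.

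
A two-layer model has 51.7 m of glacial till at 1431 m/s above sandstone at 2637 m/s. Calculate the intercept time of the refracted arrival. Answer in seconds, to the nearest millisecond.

0.061 s

θ_c = arcsin(V₁/V₂) = arcsin(1431/2637) = 32.87°; cos θ_c = 0.8400.
tᵢ = 2h·cos θ_c / V₁ = 2·51.7·0.8400 / 1431 = 0.06069 s.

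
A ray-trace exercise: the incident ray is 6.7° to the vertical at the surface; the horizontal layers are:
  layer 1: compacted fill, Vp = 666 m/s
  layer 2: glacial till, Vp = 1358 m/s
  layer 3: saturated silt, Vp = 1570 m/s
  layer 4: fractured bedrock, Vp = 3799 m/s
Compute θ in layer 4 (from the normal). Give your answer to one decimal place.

41.7°

Snell's law across each interface conserves sin θ / V, so sin θ_4 = V_4·sin θ₁/V₁.
sin θ_4 = 3799 × sin 6.7° / 666 = 0.6655.
θ_4 = 41.72° from the vertical.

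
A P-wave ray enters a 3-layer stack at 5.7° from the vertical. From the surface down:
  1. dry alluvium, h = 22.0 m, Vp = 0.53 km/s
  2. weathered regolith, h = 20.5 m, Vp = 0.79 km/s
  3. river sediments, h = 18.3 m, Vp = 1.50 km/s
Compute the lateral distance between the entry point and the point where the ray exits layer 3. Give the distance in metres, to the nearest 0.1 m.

10.6 m

Ray parameter p = sin 5.7° / 0.53 km/s = 1.8740e-01 s/km.
Layer 1: θ = 5.70°; offset = 22.0·tan 5.70° = 2.196 m.
Layer 2: sin θ = p·0.79 = 0.1480 → θ = 8.51°; offset = 20.5·tan 8.51° = 3.069 m.
Layer 3: sin θ = p·1.50 = 0.2811 → θ = 16.33°; offset = 18.3·tan 16.33° = 5.360 m.
Total horizontal offset = 10.625 m.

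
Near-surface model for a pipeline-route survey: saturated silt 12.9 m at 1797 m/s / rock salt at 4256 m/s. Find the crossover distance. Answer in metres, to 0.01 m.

40.48 m

θ_c = arcsin(1797/4256) = 24.98°, so cos θ_c = 0.9065 and tᵢ = 2h cos θ_c/V₁ = 0.0130 s.
At crossover x/V₁ = x/V₂ + tᵢ ⇒ x = tᵢ/(1/V₁ − 1/V₂) = 0.01301/(5.5648e-04 − 2.3496e-04) = 40.48 m.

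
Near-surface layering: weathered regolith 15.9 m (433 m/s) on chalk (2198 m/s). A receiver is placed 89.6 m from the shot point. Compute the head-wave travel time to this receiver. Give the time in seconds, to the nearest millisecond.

0.113 s

θ_c = arcsin(V₁/V₂) = arcsin(433/2198) = 11.36°, cos θ_c = 0.9804.
Intercept time tᵢ = 2h cos θ_c / V₁ = 2·15.9·0.9804/433 = 0.07200 s.
t = x/V₂ + tᵢ = 89.6/2198 + 0.07200 = 0.11277 s.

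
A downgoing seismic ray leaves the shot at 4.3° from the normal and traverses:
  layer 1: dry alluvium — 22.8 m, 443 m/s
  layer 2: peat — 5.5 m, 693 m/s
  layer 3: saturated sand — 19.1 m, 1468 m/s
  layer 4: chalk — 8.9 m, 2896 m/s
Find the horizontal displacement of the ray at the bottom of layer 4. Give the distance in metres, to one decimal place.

12.3 m

Apply Snell's law at each interface; in layer i the horizontal offset is hᵢ·tan θᵢ.
Layer 1: θ = 4.30°; offset = 22.8·tan 4.30° = 1.714 m.
Layer 2: sin θ = 693·sin 4.3°/443 = 0.1173, θ = 6.74°; offset = 5.5·tan 6.74° = 0.650 m.
Layer 3: sin θ = 1468·sin 4.3°/443 = 0.2485, θ = 14.39°; offset = 19.1·tan 14.39° = 4.899 m.
Layer 4: sin θ = 2896·sin 4.3°/443 = 0.4902, θ = 29.35°; offset = 8.9·tan 29.35° = 5.005 m.
Summing the layer offsets gives 12.268 m.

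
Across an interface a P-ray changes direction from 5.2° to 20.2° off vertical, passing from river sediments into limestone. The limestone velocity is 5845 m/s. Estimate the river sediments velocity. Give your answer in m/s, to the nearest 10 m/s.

1530 m/s

sin 5.2° = 0.0906; sin 20.2° = 0.3453.
V₁ = V₂·(sin θ₁/sin θ₂) = 5845·(0.0906/0.3453) = 1534.17 m/s.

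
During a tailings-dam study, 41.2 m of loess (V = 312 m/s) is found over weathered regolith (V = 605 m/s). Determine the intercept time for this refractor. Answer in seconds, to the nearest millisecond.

tᵢ = 2h·√(V₂²−V₁²)/(V₁V₂).
√(V₂²−V₁²) = √(605²−312²) = 518.3 m/s.
tᵢ = 2·41.2·518.3/(312·605) = 0.22627 s.

0.226 s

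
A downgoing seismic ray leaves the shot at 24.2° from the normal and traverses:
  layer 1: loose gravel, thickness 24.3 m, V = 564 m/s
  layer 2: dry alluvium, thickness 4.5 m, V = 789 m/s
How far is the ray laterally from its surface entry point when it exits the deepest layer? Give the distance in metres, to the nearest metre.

14 m

Ray parameter p = sin 24.2° / 564 m/s = 7.2681e-04 s/m.
Layer 1: θ = 24.20°; offset = 24.3·tan 24.20° = 10.921 m.
Layer 2: sin θ = p·789 = 0.5735 → θ = 34.99°; offset = 4.5·tan 34.99° = 3.150 m.
Σ offsets = 14.071 m.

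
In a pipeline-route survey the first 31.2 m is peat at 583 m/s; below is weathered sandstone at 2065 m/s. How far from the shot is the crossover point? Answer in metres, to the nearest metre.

83 m

θ_c = arcsin(583/2065) = 16.40°, so cos θ_c = 0.9593 and tᵢ = 2h cos θ_c/V₁ = 0.1027 s.
At crossover x/V₁ = x/V₂ + tᵢ ⇒ x = tᵢ/(1/V₁ − 1/V₂) = 0.10268/(1.7153e-03 − 4.8426e-04) = 83.41 m.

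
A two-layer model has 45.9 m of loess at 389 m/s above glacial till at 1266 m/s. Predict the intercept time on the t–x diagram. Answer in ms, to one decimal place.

224.6 ms

θ_c = arcsin(V₁/V₂) = arcsin(389/1266) = 17.89°; cos θ_c = 0.9516.
tᵢ = 2h·cos θ_c / V₁ = 2·45.9·0.9516 / 389 = 0.22457 s.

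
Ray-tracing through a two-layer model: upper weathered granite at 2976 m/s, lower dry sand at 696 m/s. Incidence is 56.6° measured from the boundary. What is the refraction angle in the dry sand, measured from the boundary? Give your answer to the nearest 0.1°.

Angle from the normal: 90° − 56.6° = 33.4°.
Snell's law: sin θ₂ = (V₂/V₁)·sin θ₁ = (696/2976)·sin 33.4° = 0.1287.
θ₂ = sin⁻¹(0.1287) = 7.40° (from vertical).
From the interface: 90° − 7.40° = 82.60°.

82.6°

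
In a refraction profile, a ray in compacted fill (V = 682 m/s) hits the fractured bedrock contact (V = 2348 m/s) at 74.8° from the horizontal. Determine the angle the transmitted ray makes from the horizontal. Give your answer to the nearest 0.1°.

Angle from the normal: 90° − 74.8° = 15.2°.
sin θ₁/V₁ = sin θ₂/V₂ ⇒ sin θ₂ = 2348·sin 15.2°/682 = 2348·0.2622/682 = 0.9027.
θ₂ = sin⁻¹(0.9027) = 64.51° (from vertical).
From the interface: 90° − 64.51° = 25.49°.

25.5°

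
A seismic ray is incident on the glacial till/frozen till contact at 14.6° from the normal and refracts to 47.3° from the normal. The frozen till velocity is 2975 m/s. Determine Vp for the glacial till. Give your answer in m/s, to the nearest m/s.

Snell's law: sin 14.6°/V₁ = sin 47.3°/V₂.
V₁ = V₂·sin 14.6°/sin 47.3° = 2975 × 0.3430 = 1020.40 m/s.

1020 m/s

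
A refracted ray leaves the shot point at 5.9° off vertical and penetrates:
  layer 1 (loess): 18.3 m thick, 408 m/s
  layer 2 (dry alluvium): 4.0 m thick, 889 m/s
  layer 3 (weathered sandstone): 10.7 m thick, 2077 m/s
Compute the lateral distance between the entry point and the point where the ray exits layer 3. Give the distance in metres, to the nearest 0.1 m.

9.4 m

Ray parameter p = sin 5.9° / 408 m/s = 2.5194e-04 s/m.
Layer 1: θ = 5.90°; offset = 18.3·tan 5.90° = 1.891 m.
Layer 2: sin θ = p·889 = 0.2240 → θ = 12.94°; offset = 4.0·tan 12.94° = 0.919 m.
Layer 3: sin θ = p·2077 = 0.5233 → θ = 31.55°; offset = 10.7·tan 31.55° = 6.571 m.
Total horizontal offset = 9.381 m.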